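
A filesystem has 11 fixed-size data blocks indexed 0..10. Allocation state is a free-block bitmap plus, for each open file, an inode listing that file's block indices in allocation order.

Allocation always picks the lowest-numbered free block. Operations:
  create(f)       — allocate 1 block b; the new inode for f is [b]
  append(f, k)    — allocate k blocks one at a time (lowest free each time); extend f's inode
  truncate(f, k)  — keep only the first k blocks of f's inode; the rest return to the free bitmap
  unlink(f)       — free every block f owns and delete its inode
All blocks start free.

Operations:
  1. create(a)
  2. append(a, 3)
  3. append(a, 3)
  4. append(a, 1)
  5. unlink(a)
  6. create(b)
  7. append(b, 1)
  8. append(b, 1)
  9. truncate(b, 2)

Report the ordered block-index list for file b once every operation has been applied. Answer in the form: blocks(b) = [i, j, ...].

blocks(b) = [0, 1]

create(a): bitmap=F.......... | a=[0]
append(a, 3): bitmap=FFFF....... | a=[0, 1, 2, 3]
append(a, 3): bitmap=FFFFFFF.... | a=[0, 1, 2, 3, 4, 5, 6]
append(a, 1): bitmap=FFFFFFFF... | a=[0, 1, 2, 3, 4, 5, 6, 7]
unlink(a): bitmap=........... | 
create(b): bitmap=F.......... | b=[0]
append(b, 1): bitmap=FF......... | b=[0, 1]
append(b, 1): bitmap=FFF........ | b=[0, 1, 2]
truncate(b, 2): bitmap=FF......... | b=[0, 1]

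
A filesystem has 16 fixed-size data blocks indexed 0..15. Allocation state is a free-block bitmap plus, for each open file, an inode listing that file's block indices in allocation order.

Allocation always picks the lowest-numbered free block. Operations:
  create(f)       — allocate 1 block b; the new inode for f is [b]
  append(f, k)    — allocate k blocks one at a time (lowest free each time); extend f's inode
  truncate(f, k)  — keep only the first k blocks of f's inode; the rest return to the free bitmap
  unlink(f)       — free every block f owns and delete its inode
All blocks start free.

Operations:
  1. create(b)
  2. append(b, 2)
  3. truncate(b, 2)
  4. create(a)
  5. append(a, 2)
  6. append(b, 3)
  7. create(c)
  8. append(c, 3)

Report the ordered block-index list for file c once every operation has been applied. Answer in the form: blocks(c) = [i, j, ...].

[1] create(b) — b=0 (map F...............)
[2] append(b, 2) — b=0,1,2 (map FFF.............)
[3] truncate(b, 2) — b=0,1 (map FF..............)
[4] create(a) — a=2 b=0,1 (map FFF.............)
[5] append(a, 2) — a=2,3,4 b=0,1 (map FFFFF...........)
[6] append(b, 3) — a=2,3,4 b=0,1,5,6,7 (map FFFFFFFF........)
[7] create(c) — a=2,3,4 b=0,1,5,6,7 c=8 (map FFFFFFFFF.......)
[8] append(c, 3) — a=2,3,4 b=0,1,5,6,7 c=8,9,10,11 (map FFFFFFFFFFFF....)

blocks(c) = [8, 9, 10, 11]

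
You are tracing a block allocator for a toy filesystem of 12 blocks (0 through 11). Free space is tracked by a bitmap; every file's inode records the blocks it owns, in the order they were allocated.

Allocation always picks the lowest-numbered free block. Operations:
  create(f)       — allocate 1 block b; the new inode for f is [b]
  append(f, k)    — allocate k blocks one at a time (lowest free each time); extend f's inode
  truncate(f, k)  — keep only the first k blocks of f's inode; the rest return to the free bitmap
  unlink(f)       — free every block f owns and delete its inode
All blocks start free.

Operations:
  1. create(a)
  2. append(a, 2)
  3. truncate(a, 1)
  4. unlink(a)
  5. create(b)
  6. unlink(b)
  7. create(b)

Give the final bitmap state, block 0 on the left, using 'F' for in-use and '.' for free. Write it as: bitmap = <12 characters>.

bitmap = F...........

[1] create(a) — a=0 (map F...........)
[2] append(a, 2) — a=0,1,2 (map FFF.........)
[3] truncate(a, 1) — a=0 (map F...........)
[4] unlink(a) —  (map ............)
[5] create(b) — b=0 (map F...........)
[6] unlink(b) —  (map ............)
[7] create(b) — b=0 (map F...........)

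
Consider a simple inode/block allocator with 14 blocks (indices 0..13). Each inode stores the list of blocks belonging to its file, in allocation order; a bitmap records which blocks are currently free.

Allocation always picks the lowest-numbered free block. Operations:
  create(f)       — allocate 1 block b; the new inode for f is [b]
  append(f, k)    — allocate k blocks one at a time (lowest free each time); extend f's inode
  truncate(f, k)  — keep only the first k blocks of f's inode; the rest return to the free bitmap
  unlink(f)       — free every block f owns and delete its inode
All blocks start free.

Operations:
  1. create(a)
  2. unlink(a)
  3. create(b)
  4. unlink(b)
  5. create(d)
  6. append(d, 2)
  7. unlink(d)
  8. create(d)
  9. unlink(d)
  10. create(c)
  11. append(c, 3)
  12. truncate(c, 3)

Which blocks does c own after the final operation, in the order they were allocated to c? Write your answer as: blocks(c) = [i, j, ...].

create(a): bitmap=F............. | a=[0]
unlink(a): bitmap=.............. | 
create(b): bitmap=F............. | b=[0]
unlink(b): bitmap=.............. | 
create(d): bitmap=F............. | d=[0]
append(d, 2): bitmap=FFF........... | d=[0, 1, 2]
unlink(d): bitmap=.............. | 
create(d): bitmap=F............. | d=[0]
unlink(d): bitmap=.............. | 
create(c): bitmap=F............. | c=[0]
append(c, 3): bitmap=FFFF.......... | c=[0, 1, 2, 3]
truncate(c, 3): bitmap=FFF........... | c=[0, 1, 2]

blocks(c) = [0, 1, 2]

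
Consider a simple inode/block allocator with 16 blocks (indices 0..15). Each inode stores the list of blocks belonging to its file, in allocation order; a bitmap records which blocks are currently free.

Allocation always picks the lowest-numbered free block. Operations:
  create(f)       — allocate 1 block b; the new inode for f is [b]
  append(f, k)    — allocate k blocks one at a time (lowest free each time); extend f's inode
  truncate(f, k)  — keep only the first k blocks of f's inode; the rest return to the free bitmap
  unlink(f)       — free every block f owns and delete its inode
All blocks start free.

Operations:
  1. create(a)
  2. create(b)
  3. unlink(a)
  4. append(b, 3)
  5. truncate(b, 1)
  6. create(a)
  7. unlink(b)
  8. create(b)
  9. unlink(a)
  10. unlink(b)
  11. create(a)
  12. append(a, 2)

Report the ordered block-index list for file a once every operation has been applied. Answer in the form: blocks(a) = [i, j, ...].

blocks(a) = [0, 1, 2]

  1. create(a)  ⇒  F...............  {a→[0]}
  2. create(b)  ⇒  FF..............  {a→[0]; b→[1]}
  3. unlink(a)  ⇒  .F..............  {b→[1]}
  4. append(b, 3)  ⇒  FFFF............  {b→[1, 0, 2, 3]}
  5. truncate(b, 1)  ⇒  .F..............  {b→[1]}
  6. create(a)  ⇒  FF..............  {a→[0]; b→[1]}
  7. unlink(b)  ⇒  F...............  {a→[0]}
  8. create(b)  ⇒  FF..............  {a→[0]; b→[1]}
  9. unlink(a)  ⇒  .F..............  {b→[1]}
  10. unlink(b)  ⇒  ................  {}
  11. create(a)  ⇒  F...............  {a→[0]}
  12. append(a, 2)  ⇒  FFF.............  {a→[0, 1, 2]}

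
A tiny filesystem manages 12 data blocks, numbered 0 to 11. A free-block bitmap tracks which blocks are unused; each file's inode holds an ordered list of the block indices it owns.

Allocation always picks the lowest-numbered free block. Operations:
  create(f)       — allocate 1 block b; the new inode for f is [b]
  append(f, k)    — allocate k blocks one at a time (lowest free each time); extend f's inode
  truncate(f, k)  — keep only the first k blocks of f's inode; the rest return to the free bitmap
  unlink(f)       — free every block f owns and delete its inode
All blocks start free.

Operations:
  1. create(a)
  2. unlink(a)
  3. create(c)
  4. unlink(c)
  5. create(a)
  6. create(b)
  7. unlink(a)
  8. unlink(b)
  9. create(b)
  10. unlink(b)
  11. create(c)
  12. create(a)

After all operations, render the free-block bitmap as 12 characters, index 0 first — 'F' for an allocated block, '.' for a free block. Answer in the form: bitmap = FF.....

bitmap = FF..........

create(a): bitmap=F........... | a=[0]
unlink(a): bitmap=............ | 
create(c): bitmap=F........... | c=[0]
unlink(c): bitmap=............ | 
create(a): bitmap=F........... | a=[0]
create(b): bitmap=FF.......... | a=[0] b=[1]
unlink(a): bitmap=.F.......... | b=[1]
unlink(b): bitmap=............ | 
create(b): bitmap=F........... | b=[0]
unlink(b): bitmap=............ | 
create(c): bitmap=F........... | c=[0]
create(a): bitmap=FF.......... | a=[1] c=[0]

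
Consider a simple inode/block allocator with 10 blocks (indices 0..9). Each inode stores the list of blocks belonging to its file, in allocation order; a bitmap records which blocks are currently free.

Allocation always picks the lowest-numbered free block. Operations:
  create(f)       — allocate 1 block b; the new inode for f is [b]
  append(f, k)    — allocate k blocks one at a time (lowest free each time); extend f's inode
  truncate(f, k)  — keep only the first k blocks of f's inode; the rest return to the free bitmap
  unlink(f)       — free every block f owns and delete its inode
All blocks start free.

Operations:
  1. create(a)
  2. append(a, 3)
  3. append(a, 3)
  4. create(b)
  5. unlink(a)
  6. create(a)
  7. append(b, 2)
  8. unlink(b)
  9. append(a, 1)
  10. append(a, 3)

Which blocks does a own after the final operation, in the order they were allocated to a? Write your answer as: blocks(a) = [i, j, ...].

blocks(a) = [0, 1, 2, 3, 4]

after create(a) → a:[0]  free=[F.........]
after append(a, 3) → a:[0, 1, 2, 3]  free=[FFFF......]
after append(a, 3) → a:[0, 1, 2, 3, 4, 5, 6]  free=[FFFFFFF...]
after create(b) → a:[0, 1, 2, 3, 4, 5, 6], b:[7]  free=[FFFFFFFF..]
after unlink(a) → b:[7]  free=[.......F..]
after create(a) → a:[0], b:[7]  free=[F......F..]
after append(b, 2) → a:[0], b:[7, 1, 2]  free=[FFF....F..]
after unlink(b) → a:[0]  free=[F.........]
after append(a, 1) → a:[0, 1]  free=[FF........]
after append(a, 3) → a:[0, 1, 2, 3, 4]  free=[FFFFF.....]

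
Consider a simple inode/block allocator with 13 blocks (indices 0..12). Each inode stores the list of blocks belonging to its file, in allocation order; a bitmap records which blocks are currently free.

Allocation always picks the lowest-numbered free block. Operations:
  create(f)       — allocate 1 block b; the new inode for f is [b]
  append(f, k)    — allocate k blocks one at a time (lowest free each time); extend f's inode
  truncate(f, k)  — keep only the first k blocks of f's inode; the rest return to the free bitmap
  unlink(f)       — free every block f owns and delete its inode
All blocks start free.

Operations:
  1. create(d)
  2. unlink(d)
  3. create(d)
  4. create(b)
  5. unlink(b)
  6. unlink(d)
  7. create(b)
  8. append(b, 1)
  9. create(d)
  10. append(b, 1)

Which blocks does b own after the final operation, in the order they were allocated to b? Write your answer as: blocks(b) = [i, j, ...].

blocks(b) = [0, 1, 3]

  1. create(d)  ⇒  F............  {d→[0]}
  2. unlink(d)  ⇒  .............  {}
  3. create(d)  ⇒  F............  {d→[0]}
  4. create(b)  ⇒  FF...........  {b→[1]; d→[0]}
  5. unlink(b)  ⇒  F............  {d→[0]}
  6. unlink(d)  ⇒  .............  {}
  7. create(b)  ⇒  F............  {b→[0]}
  8. append(b, 1)  ⇒  FF...........  {b→[0, 1]}
  9. create(d)  ⇒  FFF..........  {b→[0, 1]; d→[2]}
  10. append(b, 1)  ⇒  FFFF.........  {b→[0, 1, 3]; d→[2]}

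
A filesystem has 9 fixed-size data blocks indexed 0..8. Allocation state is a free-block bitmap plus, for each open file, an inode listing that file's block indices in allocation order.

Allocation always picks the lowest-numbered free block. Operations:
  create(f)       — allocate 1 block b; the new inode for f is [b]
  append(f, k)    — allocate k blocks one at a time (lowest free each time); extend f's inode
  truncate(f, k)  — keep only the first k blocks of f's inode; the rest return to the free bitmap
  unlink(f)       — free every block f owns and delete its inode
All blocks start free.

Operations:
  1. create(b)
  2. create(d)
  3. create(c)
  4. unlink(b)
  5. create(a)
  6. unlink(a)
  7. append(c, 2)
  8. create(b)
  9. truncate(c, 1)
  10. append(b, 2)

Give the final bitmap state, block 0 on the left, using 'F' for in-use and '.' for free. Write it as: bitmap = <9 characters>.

[1] create(b) — b=0 (map F........)
[2] create(d) — b=0 d=1 (map FF.......)
[3] create(c) — b=0 c=2 d=1 (map FFF......)
[4] unlink(b) — c=2 d=1 (map .FF......)
[5] create(a) — a=0 c=2 d=1 (map FFF......)
[6] unlink(a) — c=2 d=1 (map .FF......)
[7] append(c, 2) — c=2,0,3 d=1 (map FFFF.....)
[8] create(b) — b=4 c=2,0,3 d=1 (map FFFFF....)
[9] truncate(c, 1) — b=4 c=2 d=1 (map .FF.F....)
[10] append(b, 2) — b=4,0,3 c=2 d=1 (map FFFFF....)

bitmap = FFFFF....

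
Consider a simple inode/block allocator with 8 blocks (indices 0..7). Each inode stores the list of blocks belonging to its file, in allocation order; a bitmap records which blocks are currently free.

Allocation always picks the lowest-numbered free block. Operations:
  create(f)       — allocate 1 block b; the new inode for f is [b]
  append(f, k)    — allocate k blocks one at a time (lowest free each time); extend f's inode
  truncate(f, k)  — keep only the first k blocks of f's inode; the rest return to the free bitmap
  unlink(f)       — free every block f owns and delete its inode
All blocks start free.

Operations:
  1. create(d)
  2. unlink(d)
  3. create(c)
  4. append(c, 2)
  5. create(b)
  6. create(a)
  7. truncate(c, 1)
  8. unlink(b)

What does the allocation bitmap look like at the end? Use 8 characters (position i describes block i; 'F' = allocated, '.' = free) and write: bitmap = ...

[1] create(d) — d=0 (map F.......)
[2] unlink(d) —  (map ........)
[3] create(c) — c=0 (map F.......)
[4] append(c, 2) — c=0,1,2 (map FFF.....)
[5] create(b) — b=3 c=0,1,2 (map FFFF....)
[6] create(a) — a=4 b=3 c=0,1,2 (map FFFFF...)
[7] truncate(c, 1) — a=4 b=3 c=0 (map F..FF...)
[8] unlink(b) — a=4 c=0 (map F...F...)

bitmap = F...F...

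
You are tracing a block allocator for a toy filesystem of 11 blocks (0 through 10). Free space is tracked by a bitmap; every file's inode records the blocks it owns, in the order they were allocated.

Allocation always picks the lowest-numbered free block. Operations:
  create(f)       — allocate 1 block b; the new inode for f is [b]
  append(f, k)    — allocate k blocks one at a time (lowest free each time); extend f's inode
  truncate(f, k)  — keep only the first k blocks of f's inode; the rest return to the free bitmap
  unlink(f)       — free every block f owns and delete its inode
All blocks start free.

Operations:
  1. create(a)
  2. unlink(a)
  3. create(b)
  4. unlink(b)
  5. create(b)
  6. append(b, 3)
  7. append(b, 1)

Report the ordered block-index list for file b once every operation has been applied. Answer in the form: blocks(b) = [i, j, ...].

blocks(b) = [0, 1, 2, 3, 4]

create(a): bitmap=F.......... | a=[0]
unlink(a): bitmap=........... | 
create(b): bitmap=F.......... | b=[0]
unlink(b): bitmap=........... | 
create(b): bitmap=F.......... | b=[0]
append(b, 3): bitmap=FFFF....... | b=[0, 1, 2, 3]
append(b, 1): bitmap=FFFFF...... | b=[0, 1, 2, 3, 4]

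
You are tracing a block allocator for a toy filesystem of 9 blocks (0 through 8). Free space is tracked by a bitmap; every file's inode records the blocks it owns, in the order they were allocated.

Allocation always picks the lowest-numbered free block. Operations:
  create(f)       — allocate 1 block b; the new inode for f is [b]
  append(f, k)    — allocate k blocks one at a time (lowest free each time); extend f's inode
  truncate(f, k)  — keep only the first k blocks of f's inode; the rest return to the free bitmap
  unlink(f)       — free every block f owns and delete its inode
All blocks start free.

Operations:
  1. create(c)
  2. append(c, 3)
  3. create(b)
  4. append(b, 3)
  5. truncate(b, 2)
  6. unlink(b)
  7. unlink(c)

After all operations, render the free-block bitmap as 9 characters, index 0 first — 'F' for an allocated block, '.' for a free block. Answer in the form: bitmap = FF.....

[1] create(c) — c=0 (map F........)
[2] append(c, 3) — c=0,1,2,3 (map FFFF.....)
[3] create(b) — b=4 c=0,1,2,3 (map FFFFF....)
[4] append(b, 3) — b=4,5,6,7 c=0,1,2,3 (map FFFFFFFF.)
[5] truncate(b, 2) — b=4,5 c=0,1,2,3 (map FFFFFF...)
[6] unlink(b) — c=0,1,2,3 (map FFFF.....)
[7] unlink(c) —  (map .........)

bitmap = .........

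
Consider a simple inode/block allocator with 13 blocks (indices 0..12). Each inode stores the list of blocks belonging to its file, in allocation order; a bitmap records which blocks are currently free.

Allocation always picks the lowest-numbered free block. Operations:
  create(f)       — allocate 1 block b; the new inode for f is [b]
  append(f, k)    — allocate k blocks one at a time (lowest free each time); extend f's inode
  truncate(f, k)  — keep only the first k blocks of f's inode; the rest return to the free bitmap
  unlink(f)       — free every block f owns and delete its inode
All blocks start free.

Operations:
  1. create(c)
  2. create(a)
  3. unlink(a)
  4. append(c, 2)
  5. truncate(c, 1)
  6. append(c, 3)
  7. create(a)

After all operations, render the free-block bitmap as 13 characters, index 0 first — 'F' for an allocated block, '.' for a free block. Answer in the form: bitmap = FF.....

after create(c) → c:[0]  free=[F............]
after create(a) → a:[1], c:[0]  free=[FF...........]
after unlink(a) → c:[0]  free=[F............]
after append(c, 2) → c:[0, 1, 2]  free=[FFF..........]
after truncate(c, 1) → c:[0]  free=[F............]
after append(c, 3) → c:[0, 1, 2, 3]  free=[FFFF.........]
after create(a) → a:[4], c:[0, 1, 2, 3]  free=[FFFFF........]

bitmap = FFFFF........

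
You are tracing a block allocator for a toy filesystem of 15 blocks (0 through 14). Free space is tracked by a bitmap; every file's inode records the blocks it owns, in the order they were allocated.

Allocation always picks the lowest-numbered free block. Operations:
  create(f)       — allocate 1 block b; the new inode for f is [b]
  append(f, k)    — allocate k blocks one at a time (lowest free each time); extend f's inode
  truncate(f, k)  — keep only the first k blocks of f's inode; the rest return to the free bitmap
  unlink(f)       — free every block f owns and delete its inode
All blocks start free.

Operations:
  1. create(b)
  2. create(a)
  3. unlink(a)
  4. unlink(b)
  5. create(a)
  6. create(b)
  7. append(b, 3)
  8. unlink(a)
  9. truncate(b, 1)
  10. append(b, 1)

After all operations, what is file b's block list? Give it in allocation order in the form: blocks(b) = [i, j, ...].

after create(b) → b:[0]  free=[F..............]
after create(a) → a:[1], b:[0]  free=[FF.............]
after unlink(a) → b:[0]  free=[F..............]
after unlink(b) →   free=[...............]
after create(a) → a:[0]  free=[F..............]
after create(b) → a:[0], b:[1]  free=[FF.............]
after append(b, 3) → a:[0], b:[1, 2, 3, 4]  free=[FFFFF..........]
after unlink(a) → b:[1, 2, 3, 4]  free=[.FFFF..........]
after truncate(b, 1) → b:[1]  free=[.F.............]
after append(b, 1) → b:[1, 0]  free=[FF.............]

blocks(b) = [1, 0]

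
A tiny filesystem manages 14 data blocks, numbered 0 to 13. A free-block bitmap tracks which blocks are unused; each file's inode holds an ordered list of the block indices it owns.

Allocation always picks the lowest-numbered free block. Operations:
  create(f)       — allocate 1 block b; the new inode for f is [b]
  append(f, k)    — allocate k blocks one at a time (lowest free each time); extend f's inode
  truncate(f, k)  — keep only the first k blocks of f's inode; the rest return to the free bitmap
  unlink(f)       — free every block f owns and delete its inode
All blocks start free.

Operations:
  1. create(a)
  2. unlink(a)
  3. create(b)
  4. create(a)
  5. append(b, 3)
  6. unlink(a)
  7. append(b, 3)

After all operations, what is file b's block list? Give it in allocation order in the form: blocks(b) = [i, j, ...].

  1. create(a)  ⇒  F.............  {a→[0]}
  2. unlink(a)  ⇒  ..............  {}
  3. create(b)  ⇒  F.............  {b→[0]}
  4. create(a)  ⇒  FF............  {a→[1]; b→[0]}
  5. append(b, 3)  ⇒  FFFFF.........  {a→[1]; b→[0, 2, 3, 4]}
  6. unlink(a)  ⇒  F.FFF.........  {b→[0, 2, 3, 4]}
  7. append(b, 3)  ⇒  FFFFFFF.......  {b→[0, 2, 3, 4, 1, 5, 6]}

blocks(b) = [0, 2, 3, 4, 1, 5, 6]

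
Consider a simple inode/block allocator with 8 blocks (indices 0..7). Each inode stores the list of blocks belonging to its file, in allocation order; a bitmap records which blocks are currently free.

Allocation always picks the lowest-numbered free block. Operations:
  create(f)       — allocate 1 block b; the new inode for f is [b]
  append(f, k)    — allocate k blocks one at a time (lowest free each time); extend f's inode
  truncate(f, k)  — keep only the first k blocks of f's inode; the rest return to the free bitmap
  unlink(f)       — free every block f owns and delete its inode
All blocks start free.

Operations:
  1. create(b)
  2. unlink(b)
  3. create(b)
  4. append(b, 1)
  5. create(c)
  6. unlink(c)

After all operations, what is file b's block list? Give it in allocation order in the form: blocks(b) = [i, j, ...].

[1] create(b) — b=0 (map F.......)
[2] unlink(b) —  (map ........)
[3] create(b) — b=0 (map F.......)
[4] append(b, 1) — b=0,1 (map FF......)
[5] create(c) — b=0,1 c=2 (map FFF.....)
[6] unlink(c) — b=0,1 (map FF......)

blocks(b) = [0, 1]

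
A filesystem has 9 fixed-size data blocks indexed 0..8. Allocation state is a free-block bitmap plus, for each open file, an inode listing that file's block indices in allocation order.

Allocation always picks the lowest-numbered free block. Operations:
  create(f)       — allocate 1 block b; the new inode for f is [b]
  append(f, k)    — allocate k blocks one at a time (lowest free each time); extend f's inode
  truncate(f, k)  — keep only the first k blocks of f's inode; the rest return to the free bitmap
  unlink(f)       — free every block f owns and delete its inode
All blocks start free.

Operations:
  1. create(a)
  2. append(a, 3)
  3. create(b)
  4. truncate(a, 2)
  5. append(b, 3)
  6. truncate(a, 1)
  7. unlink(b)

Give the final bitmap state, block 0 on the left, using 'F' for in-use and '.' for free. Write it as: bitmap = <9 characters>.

after create(a) → a:[0]  free=[F........]
after append(a, 3) → a:[0, 1, 2, 3]  free=[FFFF.....]
after create(b) → a:[0, 1, 2, 3], b:[4]  free=[FFFFF....]
after truncate(a, 2) → a:[0, 1], b:[4]  free=[FF..F....]
after append(b, 3) → a:[0, 1], b:[4, 2, 3, 5]  free=[FFFFFF...]
after truncate(a, 1) → a:[0], b:[4, 2, 3, 5]  free=[F.FFFF...]
after unlink(b) → a:[0]  free=[F........]

bitmap = F........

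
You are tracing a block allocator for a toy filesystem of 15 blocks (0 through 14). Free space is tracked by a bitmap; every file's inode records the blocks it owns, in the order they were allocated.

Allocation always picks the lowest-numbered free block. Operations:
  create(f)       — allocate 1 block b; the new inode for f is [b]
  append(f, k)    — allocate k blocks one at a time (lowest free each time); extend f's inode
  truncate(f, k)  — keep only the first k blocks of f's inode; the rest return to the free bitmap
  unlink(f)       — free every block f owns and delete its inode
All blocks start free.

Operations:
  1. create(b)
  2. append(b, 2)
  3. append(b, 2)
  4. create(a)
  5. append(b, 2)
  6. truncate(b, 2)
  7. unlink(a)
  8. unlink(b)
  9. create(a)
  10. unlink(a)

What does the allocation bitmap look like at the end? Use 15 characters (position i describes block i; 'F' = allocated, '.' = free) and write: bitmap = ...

bitmap = ...............

create(b): bitmap=F.............. | b=[0]
append(b, 2): bitmap=FFF............ | b=[0, 1, 2]
append(b, 2): bitmap=FFFFF.......... | b=[0, 1, 2, 3, 4]
create(a): bitmap=FFFFFF......... | a=[5] b=[0, 1, 2, 3, 4]
append(b, 2): bitmap=FFFFFFFF....... | a=[5] b=[0, 1, 2, 3, 4, 6, 7]
truncate(b, 2): bitmap=FF...F......... | a=[5] b=[0, 1]
unlink(a): bitmap=FF............. | b=[0, 1]
unlink(b): bitmap=............... | 
create(a): bitmap=F.............. | a=[0]
unlink(a): bitmap=............... | 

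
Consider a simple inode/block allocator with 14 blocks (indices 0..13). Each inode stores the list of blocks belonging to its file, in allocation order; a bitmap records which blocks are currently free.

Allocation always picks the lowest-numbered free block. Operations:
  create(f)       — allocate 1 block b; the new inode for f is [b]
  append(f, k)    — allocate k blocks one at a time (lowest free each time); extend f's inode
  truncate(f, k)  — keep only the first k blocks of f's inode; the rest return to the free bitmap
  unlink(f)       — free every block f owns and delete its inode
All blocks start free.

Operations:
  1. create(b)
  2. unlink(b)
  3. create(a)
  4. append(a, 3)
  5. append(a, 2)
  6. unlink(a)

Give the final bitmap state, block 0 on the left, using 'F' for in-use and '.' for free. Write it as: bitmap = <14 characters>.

bitmap = ..............

  1. create(b)  ⇒  F.............  {b→[0]}
  2. unlink(b)  ⇒  ..............  {}
  3. create(a)  ⇒  F.............  {a→[0]}
  4. append(a, 3)  ⇒  FFFF..........  {a→[0, 1, 2, 3]}
  5. append(a, 2)  ⇒  FFFFFF........  {a→[0, 1, 2, 3, 4, 5]}
  6. unlink(a)  ⇒  ..............  {}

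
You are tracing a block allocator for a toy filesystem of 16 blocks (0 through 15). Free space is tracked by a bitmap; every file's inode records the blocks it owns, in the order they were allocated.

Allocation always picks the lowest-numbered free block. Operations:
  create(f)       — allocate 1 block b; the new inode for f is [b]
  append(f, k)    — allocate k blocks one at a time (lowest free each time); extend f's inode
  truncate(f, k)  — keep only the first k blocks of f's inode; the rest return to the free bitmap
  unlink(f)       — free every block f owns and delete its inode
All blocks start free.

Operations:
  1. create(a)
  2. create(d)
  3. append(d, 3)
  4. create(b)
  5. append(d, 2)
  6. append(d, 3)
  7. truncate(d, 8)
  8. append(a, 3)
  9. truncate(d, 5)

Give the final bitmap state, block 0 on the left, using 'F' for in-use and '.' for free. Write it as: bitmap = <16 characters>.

create(a): bitmap=F............... | a=[0]
create(d): bitmap=FF.............. | a=[0] d=[1]
append(d, 3): bitmap=FFFFF........... | a=[0] d=[1, 2, 3, 4]
create(b): bitmap=FFFFFF.......... | a=[0] b=[5] d=[1, 2, 3, 4]
append(d, 2): bitmap=FFFFFFFF........ | a=[0] b=[5] d=[1, 2, 3, 4, 6, 7]
append(d, 3): bitmap=FFFFFFFFFFF..... | a=[0] b=[5] d=[1, 2, 3, 4, 6, 7, 8, 9, 10]
truncate(d, 8): bitmap=FFFFFFFFFF...... | a=[0] b=[5] d=[1, 2, 3, 4, 6, 7, 8, 9]
append(a, 3): bitmap=FFFFFFFFFFFFF... | a=[0, 10, 11, 12] b=[5] d=[1, 2, 3, 4, 6, 7, 8, 9]
truncate(d, 5): bitmap=FFFFFFF...FFF... | a=[0, 10, 11, 12] b=[5] d=[1, 2, 3, 4, 6]

bitmap = FFFFFFF...FFF...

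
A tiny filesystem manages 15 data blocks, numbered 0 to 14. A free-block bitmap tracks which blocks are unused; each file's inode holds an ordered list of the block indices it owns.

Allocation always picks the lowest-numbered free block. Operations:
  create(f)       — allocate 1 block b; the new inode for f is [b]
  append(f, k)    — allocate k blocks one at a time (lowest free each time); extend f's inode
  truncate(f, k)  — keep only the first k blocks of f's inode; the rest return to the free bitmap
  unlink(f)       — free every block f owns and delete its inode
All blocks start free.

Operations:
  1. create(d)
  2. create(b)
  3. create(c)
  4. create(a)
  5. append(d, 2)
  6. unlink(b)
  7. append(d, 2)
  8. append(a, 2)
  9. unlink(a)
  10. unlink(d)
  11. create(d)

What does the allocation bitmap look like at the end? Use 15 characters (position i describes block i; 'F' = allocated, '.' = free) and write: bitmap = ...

create(d): bitmap=F.............. | d=[0]
create(b): bitmap=FF............. | b=[1] d=[0]
create(c): bitmap=FFF............ | b=[1] c=[2] d=[0]
create(a): bitmap=FFFF........... | a=[3] b=[1] c=[2] d=[0]
append(d, 2): bitmap=FFFFFF......... | a=[3] b=[1] c=[2] d=[0, 4, 5]
unlink(b): bitmap=F.FFFF......... | a=[3] c=[2] d=[0, 4, 5]
append(d, 2): bitmap=FFFFFFF........ | a=[3] c=[2] d=[0, 4, 5, 1, 6]
append(a, 2): bitmap=FFFFFFFFF...... | a=[3, 7, 8] c=[2] d=[0, 4, 5, 1, 6]
unlink(a): bitmap=FFF.FFF........ | c=[2] d=[0, 4, 5, 1, 6]
unlink(d): bitmap=..F............ | c=[2]
create(d): bitmap=F.F............ | c=[2] d=[0]

bitmap = F.F............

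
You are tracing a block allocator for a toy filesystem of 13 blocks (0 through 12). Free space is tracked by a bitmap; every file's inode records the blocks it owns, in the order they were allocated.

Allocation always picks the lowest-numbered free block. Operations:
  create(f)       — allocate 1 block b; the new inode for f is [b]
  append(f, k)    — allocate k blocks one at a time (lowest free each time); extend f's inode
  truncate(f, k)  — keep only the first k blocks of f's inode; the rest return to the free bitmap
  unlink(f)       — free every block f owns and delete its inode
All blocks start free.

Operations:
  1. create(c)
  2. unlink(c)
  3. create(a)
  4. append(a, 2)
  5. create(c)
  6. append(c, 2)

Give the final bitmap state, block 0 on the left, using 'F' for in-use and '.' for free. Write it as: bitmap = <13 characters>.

bitmap = FFFFFF.......

after create(c) → c:[0]  free=[F............]
after unlink(c) →   free=[.............]
after create(a) → a:[0]  free=[F............]
after append(a, 2) → a:[0, 1, 2]  free=[FFF..........]
after create(c) → a:[0, 1, 2], c:[3]  free=[FFFF.........]
after append(c, 2) → a:[0, 1, 2], c:[3, 4, 5]  free=[FFFFFF.......]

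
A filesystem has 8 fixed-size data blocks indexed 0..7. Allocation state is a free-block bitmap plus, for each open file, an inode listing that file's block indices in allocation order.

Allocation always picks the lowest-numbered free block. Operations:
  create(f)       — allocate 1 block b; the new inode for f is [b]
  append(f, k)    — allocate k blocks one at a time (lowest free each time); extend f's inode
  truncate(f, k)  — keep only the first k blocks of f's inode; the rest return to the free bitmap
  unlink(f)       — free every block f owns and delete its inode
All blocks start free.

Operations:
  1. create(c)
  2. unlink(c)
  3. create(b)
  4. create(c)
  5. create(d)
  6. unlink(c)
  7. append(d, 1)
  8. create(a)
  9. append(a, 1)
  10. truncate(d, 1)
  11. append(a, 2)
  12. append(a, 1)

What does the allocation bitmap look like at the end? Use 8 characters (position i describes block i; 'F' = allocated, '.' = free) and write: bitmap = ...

[1] create(c) — c=0 (map F.......)
[2] unlink(c) —  (map ........)
[3] create(b) — b=0 (map F.......)
[4] create(c) — b=0 c=1 (map FF......)
[5] create(d) — b=0 c=1 d=2 (map FFF.....)
[6] unlink(c) — b=0 d=2 (map F.F.....)
[7] append(d, 1) — b=0 d=2,1 (map FFF.....)
[8] create(a) — a=3 b=0 d=2,1 (map FFFF....)
[9] append(a, 1) — a=3,4 b=0 d=2,1 (map FFFFF...)
[10] truncate(d, 1) — a=3,4 b=0 d=2 (map F.FFF...)
[11] append(a, 2) — a=3,4,1,5 b=0 d=2 (map FFFFFF..)
[12] append(a, 1) — a=3,4,1,5,6 b=0 d=2 (map FFFFFFF.)

bitmap = FFFFFFF.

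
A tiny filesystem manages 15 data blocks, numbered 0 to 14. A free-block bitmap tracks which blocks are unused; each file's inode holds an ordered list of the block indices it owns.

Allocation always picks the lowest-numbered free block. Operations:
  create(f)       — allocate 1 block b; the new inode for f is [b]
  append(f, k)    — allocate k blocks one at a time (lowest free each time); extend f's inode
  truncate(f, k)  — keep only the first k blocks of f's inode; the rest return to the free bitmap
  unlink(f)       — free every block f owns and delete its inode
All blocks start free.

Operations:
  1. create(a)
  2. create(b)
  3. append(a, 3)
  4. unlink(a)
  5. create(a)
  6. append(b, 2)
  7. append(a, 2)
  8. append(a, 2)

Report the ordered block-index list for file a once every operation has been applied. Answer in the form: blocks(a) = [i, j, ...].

[1] create(a) — a=0 (map F..............)
[2] create(b) — a=0 b=1 (map FF.............)
[3] append(a, 3) — a=0,2,3,4 b=1 (map FFFFF..........)
[4] unlink(a) — b=1 (map .F.............)
[5] create(a) — a=0 b=1 (map FF.............)
[6] append(b, 2) — a=0 b=1,2,3 (map FFFF...........)
[7] append(a, 2) — a=0,4,5 b=1,2,3 (map FFFFFF.........)
[8] append(a, 2) — a=0,4,5,6,7 b=1,2,3 (map FFFFFFFF.......)

blocks(a) = [0, 4, 5, 6, 7]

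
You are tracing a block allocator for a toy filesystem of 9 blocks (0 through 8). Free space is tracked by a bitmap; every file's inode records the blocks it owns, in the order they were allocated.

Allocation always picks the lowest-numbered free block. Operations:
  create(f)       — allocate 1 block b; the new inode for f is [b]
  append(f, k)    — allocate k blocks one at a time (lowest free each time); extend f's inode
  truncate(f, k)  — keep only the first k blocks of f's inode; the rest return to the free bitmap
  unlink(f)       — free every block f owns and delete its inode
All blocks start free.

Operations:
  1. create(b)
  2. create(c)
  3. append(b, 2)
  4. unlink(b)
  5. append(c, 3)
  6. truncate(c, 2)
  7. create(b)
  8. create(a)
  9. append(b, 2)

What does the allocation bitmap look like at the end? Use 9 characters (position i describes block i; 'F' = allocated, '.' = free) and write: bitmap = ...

bitmap = FFFFFF...

  1. create(b)  ⇒  F........  {b→[0]}
  2. create(c)  ⇒  FF.......  {b→[0]; c→[1]}
  3. append(b, 2)  ⇒  FFFF.....  {b→[0, 2, 3]; c→[1]}
  4. unlink(b)  ⇒  .F.......  {c→[1]}
  5. append(c, 3)  ⇒  FFFF.....  {c→[1, 0, 2, 3]}
  6. truncate(c, 2)  ⇒  FF.......  {c→[1, 0]}
  7. create(b)  ⇒  FFF......  {b→[2]; c→[1, 0]}
  8. create(a)  ⇒  FFFF.....  {a→[3]; b→[2]; c→[1, 0]}
  9. append(b, 2)  ⇒  FFFFFF...  {a→[3]; b→[2, 4, 5]; c→[1, 0]}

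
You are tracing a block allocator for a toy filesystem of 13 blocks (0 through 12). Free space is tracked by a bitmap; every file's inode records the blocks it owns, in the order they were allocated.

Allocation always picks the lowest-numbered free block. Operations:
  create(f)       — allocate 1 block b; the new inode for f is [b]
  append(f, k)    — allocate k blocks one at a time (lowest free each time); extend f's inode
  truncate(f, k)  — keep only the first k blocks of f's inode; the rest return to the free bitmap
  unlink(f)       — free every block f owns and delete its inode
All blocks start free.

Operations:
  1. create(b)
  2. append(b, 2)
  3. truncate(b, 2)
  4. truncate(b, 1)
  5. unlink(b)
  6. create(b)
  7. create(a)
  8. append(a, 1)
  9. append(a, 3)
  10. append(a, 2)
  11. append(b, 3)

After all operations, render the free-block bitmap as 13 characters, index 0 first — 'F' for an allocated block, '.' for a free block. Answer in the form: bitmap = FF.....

bitmap = FFFFFFFFFFF..

  1. create(b)  ⇒  F............  {b→[0]}
  2. append(b, 2)  ⇒  FFF..........  {b→[0, 1, 2]}
  3. truncate(b, 2)  ⇒  FF...........  {b→[0, 1]}
  4. truncate(b, 1)  ⇒  F............  {b→[0]}
  5. unlink(b)  ⇒  .............  {}
  6. create(b)  ⇒  F............  {b→[0]}
  7. create(a)  ⇒  FF...........  {a→[1]; b→[0]}
  8. append(a, 1)  ⇒  FFF..........  {a→[1, 2]; b→[0]}
  9. append(a, 3)  ⇒  FFFFFF.......  {a→[1, 2, 3, 4, 5]; b→[0]}
  10. append(a, 2)  ⇒  FFFFFFFF.....  {a→[1, 2, 3, 4, 5, 6, 7]; b→[0]}
  11. append(b, 3)  ⇒  FFFFFFFFFFF..  {a→[1, 2, 3, 4, 5, 6, 7]; b→[0, 8, 9, 10]}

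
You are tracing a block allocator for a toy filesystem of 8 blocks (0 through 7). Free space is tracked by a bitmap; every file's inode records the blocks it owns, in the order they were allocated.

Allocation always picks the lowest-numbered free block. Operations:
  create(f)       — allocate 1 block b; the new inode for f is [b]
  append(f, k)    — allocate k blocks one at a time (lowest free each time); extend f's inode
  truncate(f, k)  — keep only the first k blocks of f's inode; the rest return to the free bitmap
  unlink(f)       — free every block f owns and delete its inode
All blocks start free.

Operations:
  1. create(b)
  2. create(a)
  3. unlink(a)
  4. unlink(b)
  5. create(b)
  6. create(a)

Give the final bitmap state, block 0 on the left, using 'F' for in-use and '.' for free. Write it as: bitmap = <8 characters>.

  1. create(b)  ⇒  F.......  {b→[0]}
  2. create(a)  ⇒  FF......  {a→[1]; b→[0]}
  3. unlink(a)  ⇒  F.......  {b→[0]}
  4. unlink(b)  ⇒  ........  {}
  5. create(b)  ⇒  F.......  {b→[0]}
  6. create(a)  ⇒  FF......  {a→[1]; b→[0]}

bitmap = FF......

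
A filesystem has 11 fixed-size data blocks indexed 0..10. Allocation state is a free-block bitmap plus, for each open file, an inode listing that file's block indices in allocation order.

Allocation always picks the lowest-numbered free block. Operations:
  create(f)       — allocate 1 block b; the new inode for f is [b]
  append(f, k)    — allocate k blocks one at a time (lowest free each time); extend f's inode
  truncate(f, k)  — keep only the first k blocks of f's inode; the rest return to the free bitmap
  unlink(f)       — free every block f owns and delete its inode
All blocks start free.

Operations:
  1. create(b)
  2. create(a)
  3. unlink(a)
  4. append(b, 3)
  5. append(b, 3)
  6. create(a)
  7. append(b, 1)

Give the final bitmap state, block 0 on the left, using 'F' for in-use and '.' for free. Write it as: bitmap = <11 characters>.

after create(b) → b:[0]  free=[F..........]
after create(a) → a:[1], b:[0]  free=[FF.........]
after unlink(a) → b:[0]  free=[F..........]
after append(b, 3) → b:[0, 1, 2, 3]  free=[FFFF.......]
after append(b, 3) → b:[0, 1, 2, 3, 4, 5, 6]  free=[FFFFFFF....]
after create(a) → a:[7], b:[0, 1, 2, 3, 4, 5, 6]  free=[FFFFFFFF...]
after append(b, 1) → a:[7], b:[0, 1, 2, 3, 4, 5, 6, 8]  free=[FFFFFFFFF..]

bitmap = FFFFFFFFF..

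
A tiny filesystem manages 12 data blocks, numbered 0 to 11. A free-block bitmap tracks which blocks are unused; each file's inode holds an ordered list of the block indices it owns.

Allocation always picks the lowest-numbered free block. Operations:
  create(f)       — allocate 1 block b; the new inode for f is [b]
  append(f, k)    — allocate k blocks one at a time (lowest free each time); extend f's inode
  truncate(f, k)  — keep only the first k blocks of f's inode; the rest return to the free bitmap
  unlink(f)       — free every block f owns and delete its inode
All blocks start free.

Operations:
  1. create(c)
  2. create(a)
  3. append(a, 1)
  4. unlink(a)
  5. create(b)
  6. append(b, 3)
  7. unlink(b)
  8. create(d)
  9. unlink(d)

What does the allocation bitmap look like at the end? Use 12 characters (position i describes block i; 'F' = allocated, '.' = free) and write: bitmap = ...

after create(c) → c:[0]  free=[F...........]
after create(a) → a:[1], c:[0]  free=[FF..........]
after append(a, 1) → a:[1, 2], c:[0]  free=[FFF.........]
after unlink(a) → c:[0]  free=[F...........]
after create(b) → b:[1], c:[0]  free=[FF..........]
after append(b, 3) → b:[1, 2, 3, 4], c:[0]  free=[FFFFF.......]
after unlink(b) → c:[0]  free=[F...........]
after create(d) → c:[0], d:[1]  free=[FF..........]
after unlink(d) → c:[0]  free=[F...........]

bitmap = F...........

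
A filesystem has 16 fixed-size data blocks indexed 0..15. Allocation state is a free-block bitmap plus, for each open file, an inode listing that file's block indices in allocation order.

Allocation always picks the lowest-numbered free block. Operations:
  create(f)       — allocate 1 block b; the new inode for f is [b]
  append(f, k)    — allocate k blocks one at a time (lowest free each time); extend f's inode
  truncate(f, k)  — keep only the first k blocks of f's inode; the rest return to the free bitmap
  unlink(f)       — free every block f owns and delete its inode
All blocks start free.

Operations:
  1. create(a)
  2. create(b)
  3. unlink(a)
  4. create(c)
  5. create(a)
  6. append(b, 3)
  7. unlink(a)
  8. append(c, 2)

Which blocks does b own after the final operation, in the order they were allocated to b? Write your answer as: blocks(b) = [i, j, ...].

blocks(b) = [1, 3, 4, 5]

  1. create(a)  ⇒  F...............  {a→[0]}
  2. create(b)  ⇒  FF..............  {a→[0]; b→[1]}
  3. unlink(a)  ⇒  .F..............  {b→[1]}
  4. create(c)  ⇒  FF..............  {b→[1]; c→[0]}
  5. create(a)  ⇒  FFF.............  {a→[2]; b→[1]; c→[0]}
  6. append(b, 3)  ⇒  FFFFFF..........  {a→[2]; b→[1, 3, 4, 5]; c→[0]}
  7. unlink(a)  ⇒  FF.FFF..........  {b→[1, 3, 4, 5]; c→[0]}
  8. append(c, 2)  ⇒  FFFFFFF.........  {b→[1, 3, 4, 5]; c→[0, 2, 6]}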